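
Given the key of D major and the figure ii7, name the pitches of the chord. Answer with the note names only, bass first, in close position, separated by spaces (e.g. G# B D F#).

E G B D

In D major, scale degree 2 is E, and the diatonic chord built there is a minor seventh chord.
Stacking thirds from E gives E-G-B-D.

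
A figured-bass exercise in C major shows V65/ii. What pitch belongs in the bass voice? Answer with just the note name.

The applied chord V65/ii is rooted on A: A-C#-E-G.
The figure 65 means first inversion — the third is in the bass.

C#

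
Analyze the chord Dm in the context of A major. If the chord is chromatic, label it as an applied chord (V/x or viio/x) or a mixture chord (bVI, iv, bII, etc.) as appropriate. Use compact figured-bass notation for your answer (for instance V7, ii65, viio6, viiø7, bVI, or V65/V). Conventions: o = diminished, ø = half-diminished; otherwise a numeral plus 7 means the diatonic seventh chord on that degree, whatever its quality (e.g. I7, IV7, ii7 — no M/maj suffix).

iv

The pitches D-F-A form a minor triad rooted on D.
D is the fourth degree of A major. This is the minor subdominant, borrowed from the parallel minor.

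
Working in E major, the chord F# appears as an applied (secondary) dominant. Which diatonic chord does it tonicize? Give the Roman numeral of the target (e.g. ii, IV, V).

V

The chord is a major triad on F#.
A dominant resolves down a perfect fifth: F# → B. In E major, B is scale degree 5, i.e. V.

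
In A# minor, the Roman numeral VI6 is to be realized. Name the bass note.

A#

VI in A# minor has root F#; the chord is F#-A#-C#.
The figure 6 means first inversion — the third is in the bass.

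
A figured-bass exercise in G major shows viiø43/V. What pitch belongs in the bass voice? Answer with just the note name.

G

The applied chord viiø43/V is rooted on C#: C#-E-G-B.
The figure 43 means second inversion — the fifth is in the bass.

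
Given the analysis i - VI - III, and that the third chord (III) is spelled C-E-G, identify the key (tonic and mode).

A minor

III is given as C-E-G — a major triad with root C.
Counting down 2 scale steps from C places the tonic on A; a major triad on degree 3 is diatonic only in minor.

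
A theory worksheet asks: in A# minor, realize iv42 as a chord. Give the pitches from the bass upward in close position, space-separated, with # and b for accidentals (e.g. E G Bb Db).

The numeral's case and figure indicate a minor seventh chord. In A# minor its root, scale degree 4, is D#.
Stacking thirds from D# gives D#-F#-A#-C#.
The figured bass 42 indicates third inversion, placing the seventh (C#) in the bass: C#-D#-F#-A#.

C# D# F# A#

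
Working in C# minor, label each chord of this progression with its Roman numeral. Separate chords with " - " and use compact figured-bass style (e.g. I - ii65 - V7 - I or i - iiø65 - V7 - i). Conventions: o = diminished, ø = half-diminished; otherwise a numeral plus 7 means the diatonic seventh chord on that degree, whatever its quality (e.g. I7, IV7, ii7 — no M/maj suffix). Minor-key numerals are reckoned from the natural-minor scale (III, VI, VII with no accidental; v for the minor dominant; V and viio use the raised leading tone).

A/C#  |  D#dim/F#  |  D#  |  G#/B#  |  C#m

A/C#: root A is the submediant; major triad there is VI6.
D#dim/F# has root D#, degree 2 in C# minor, so iio6.
D# is the secondary dominant of V (major triad on D#): V/V.
G#/B#: major triad on G# = scale degree 5 → V6.
C#m has root C#, degree 1 in C# minor, so i.

VI6 - iio6 - V/V - V6 - i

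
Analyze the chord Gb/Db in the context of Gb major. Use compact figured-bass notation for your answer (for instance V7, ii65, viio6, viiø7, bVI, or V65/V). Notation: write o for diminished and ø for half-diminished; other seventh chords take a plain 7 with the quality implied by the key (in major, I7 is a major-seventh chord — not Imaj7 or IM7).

Stacked in thirds the chord is Gb-Bb-Db: a major triad on Gb.
In Gb major, Gb is the tonic; the diatonic major triad there is I.
With Db in the bass the chord is in second inversion, so the figured bass is 64.

I64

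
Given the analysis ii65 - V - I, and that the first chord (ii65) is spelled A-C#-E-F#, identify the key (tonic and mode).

E major

ii65 is given as A-C#-E-F# — a minor seventh chord with root F#.
If F# is scale degree 2 and the mode makes that degree carry a minor seventh chord, the tonic is E and the mode is major.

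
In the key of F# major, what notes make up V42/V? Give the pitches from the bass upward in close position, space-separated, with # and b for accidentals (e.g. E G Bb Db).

The slash means an applied dominant: we want the dominant of V. In F# major, V is C# major, and its dominant is built on G#.
Building a dominant seventh chord on G# gives G#-B#-D#-F#.
The figured bass 42 indicates third inversion, placing the seventh (F#) in the bass: F#-G#-B#-D#.

F# G# B# D#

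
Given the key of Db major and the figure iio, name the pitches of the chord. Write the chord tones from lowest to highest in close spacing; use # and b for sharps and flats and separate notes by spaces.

iio is the diminished supertonic triad, borrowed from the parallel minor. In Db major that root is Eb.
So the chord is Eb-Gb-Bbb, a diminished triad.

Eb Gb Bbb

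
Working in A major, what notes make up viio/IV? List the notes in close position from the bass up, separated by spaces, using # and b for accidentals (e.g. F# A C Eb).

viio/IV is a secondary leading-tone chord. The target IV is D in A major; the applied chord is rooted a semitone below, on C#.
Building a diminished triad on C# gives C#-E-G.

C# E G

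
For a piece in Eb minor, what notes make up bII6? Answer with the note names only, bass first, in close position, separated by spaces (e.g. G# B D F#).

Ab Cb Fb

bII6 is the Neapolitan sixth — a major triad on the lowered second degree, here in its customary first inversion. In Eb minor that root is Fb.
So the chord is Fb-Ab-Cb, a major triad.
With the 6 figure the chord is in first inversion; from the bass Ab upward in close position it reads Ab-Cb-Fb.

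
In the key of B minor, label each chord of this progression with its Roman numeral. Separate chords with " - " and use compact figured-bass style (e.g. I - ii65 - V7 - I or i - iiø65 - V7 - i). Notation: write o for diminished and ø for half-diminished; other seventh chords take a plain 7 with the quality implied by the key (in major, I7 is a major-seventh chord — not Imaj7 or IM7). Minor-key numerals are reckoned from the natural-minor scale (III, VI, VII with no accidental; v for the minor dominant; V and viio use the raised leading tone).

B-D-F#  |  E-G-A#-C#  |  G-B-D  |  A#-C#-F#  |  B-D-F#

i - viio43 - VI - V6 - i

B-D-F#: root B is the tonic; minor triad there is i.
E-G-A#-C#: root A# is the leading tone; fully diminished seventh chord there is viio43.
G-B-D has root G, degree 6 in B minor, so VI.
A#-C#-F#: major triad on F# = scale degree 5 → V6.
B-D-F# has root B, degree 1 in B minor, so i.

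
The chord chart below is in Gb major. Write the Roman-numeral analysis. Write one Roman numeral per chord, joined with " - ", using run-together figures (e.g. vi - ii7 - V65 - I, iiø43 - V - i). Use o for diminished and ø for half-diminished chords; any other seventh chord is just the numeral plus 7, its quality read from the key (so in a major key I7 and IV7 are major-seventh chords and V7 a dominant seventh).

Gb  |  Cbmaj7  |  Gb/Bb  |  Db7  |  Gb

Gb has root Gb, degree 1 in Gb major, so I.
Cbmaj7: root Cb is the subdominant; major seventh chord there is IV7.
Gb/Bb has root Gb, degree 1 in Gb major, so I6.
Db7 has root Db, degree 5 in Gb major, so V7.
Gb has root Gb, degree 1 in Gb major, so I.

I - IV7 - I6 - V7 - I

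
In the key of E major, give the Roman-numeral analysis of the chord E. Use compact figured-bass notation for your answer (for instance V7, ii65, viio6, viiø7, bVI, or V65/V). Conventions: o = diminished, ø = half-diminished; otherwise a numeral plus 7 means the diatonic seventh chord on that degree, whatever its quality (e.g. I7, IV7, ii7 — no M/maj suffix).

Stacked in thirds the chord is E-G#-B: a major triad on E.
E is scale degree 1 in E major, and a major triad on that degree is written I.

I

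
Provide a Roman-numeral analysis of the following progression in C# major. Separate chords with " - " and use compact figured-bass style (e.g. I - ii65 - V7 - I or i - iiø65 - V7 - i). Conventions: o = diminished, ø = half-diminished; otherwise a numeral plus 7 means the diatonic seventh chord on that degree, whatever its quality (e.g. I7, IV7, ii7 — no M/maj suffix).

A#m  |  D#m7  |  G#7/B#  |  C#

vi - ii7 - V65 - I

A#m: minor triad on A# = scale degree 6 → vi.
D#m7: root D# is the supertonic; minor seventh chord there is ii7.
G#7/B#: root G# is the dominant; dominant seventh chord there is V65.
C#: major triad on C# = scale degree 1 → I.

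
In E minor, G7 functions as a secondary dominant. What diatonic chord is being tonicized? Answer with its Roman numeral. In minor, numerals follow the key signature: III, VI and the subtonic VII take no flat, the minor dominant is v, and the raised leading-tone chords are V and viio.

The chord is a dominant seventh chord on G.
A dominant resolves down a perfect fifth: G → C. In E minor, C is scale degree 6, i.e. VI.

VI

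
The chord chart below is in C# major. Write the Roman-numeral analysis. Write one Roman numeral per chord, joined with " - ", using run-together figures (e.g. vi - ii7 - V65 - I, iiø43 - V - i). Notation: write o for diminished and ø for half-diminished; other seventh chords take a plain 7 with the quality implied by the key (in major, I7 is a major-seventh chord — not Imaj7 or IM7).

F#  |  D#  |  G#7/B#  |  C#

F# has root F#, degree 4 in C# major, so IV.
D#: a major triad on D#, the applied dominant of V → V/V.
G#7/B#: dominant seventh chord on G# = scale degree 5 → V65.
C# has root C#, degree 1 in C# major, so I.

IV - V/V - V65 - I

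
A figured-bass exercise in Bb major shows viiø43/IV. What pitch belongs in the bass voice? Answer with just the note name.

Ab

The applied chord viiø43/IV is rooted on D: D-F-Ab-C.
The figure 43 means second inversion — the fifth is in the bass.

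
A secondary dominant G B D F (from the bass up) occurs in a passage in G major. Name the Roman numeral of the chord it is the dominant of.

IV

The chord is a dominant seventh chord on G.
A dominant resolves down a perfect fifth: G → C. In G major, C is scale degree 4, i.e. IV.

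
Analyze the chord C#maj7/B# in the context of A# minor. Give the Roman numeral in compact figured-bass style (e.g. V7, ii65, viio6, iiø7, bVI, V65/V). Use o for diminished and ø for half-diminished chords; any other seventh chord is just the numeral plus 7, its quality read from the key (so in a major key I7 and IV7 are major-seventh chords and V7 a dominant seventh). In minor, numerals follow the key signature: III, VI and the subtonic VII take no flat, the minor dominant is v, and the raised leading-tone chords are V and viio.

III42

Stacked in thirds the chord is C#-E#-G#-B#: a major seventh chord on C#.
C# is scale degree 3 in A# minor, and a major seventh chord on that degree is written III7.
With B# in the bass the chord is in third inversion, so the figured bass is 42.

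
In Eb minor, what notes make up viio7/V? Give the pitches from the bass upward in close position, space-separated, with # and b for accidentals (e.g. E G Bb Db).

A C Eb Gb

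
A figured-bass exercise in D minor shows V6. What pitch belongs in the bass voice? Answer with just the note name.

C#

V in D minor has root A; the chord is A-C#-E.
The figure 6 means first inversion — the third is in the bass.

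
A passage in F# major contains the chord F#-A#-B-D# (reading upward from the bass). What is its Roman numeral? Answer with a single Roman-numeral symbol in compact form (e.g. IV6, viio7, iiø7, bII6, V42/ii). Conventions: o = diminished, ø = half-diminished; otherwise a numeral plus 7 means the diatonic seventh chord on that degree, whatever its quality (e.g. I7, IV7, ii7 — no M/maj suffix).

The pitches B-D#-F#-A# form a major seventh chord rooted on B.
In F# major, B is the subdominant; the diatonic major seventh chord there is IV7.
With F# in the bass the chord is in second inversion, so the figured bass is 43.

IV43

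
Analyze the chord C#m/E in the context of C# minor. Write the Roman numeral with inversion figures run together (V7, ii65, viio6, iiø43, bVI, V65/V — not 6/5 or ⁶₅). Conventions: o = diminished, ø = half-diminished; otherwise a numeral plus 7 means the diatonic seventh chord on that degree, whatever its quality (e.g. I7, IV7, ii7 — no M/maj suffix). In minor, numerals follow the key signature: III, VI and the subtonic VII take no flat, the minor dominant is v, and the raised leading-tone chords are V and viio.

i6

The pitches C#-E-G# form a minor triad rooted on C#.
C# is scale degree 1 in C# minor, and a minor triad on that degree is written i.
With E in the bass the chord is in first inversion, so the figured bass is 6.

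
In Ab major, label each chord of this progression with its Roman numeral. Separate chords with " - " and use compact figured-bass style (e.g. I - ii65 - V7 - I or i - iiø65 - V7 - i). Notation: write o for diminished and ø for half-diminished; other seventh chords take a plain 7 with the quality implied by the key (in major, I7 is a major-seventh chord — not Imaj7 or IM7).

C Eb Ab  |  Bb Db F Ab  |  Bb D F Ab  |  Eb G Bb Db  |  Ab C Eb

C-Eb-Ab: major triad on Ab = scale degree 1 → I6.
Bb-Db-F-Ab has root Bb, degree 2 in Ab major, so ii7.
Bb-D-F-Ab: a dominant seventh chord on Bb, the applied dominant of V → V7/V.
Eb-G-Bb-Db has root Eb, degree 5 in Ab major, so V7.
Ab-C-Eb: major triad on Ab = scale degree 1 → I.

I6 - ii7 - V7/V - V7 - I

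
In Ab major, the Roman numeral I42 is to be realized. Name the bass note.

G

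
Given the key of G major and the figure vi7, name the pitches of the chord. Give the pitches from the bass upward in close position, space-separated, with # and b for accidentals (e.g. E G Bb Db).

The numeral's case and figure indicate a minor seventh chord. In G major its root, scale degree 6, is E.
Stacking thirds from E gives E-G-B-D.

E G B D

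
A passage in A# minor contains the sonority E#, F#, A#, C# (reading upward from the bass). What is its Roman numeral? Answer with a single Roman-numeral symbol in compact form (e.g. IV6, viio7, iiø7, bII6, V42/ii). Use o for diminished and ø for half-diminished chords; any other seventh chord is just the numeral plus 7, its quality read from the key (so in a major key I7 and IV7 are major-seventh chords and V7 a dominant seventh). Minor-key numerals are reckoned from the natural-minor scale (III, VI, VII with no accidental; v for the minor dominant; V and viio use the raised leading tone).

The pitches F#-A#-C#-E# form a major seventh chord rooted on F#.
In A# minor, F# is the submediant; the diatonic major seventh chord there is VI7.
With E# in the bass the chord is in third inversion, so the figured bass is 42.

VI42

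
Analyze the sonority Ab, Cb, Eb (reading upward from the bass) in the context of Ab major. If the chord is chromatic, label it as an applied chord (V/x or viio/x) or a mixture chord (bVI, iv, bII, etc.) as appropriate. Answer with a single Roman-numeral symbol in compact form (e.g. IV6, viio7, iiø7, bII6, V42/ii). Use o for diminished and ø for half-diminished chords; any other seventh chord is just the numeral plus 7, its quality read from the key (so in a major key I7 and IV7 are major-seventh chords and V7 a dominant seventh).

i

Stacked in thirds the chord is Ab-Cb-Eb: a minor triad on Ab.
Ab is the first degree of Ab major. This is the minor tonic, borrowed from the parallel minor.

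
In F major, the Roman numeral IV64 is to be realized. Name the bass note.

F

IV in F major has root Bb; the chord is Bb-D-F.
The figure 64 means second inversion — the fifth is in the bass.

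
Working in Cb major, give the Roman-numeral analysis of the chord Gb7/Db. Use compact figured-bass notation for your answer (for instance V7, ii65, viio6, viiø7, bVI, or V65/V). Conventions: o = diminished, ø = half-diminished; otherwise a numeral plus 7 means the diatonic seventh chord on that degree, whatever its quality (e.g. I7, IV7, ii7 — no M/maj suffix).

Stacked in thirds the chord is Gb-Bb-Db-Fb: a dominant seventh chord on Gb.
In Cb major, Gb is the dominant; the diatonic dominant seventh chord there is V7.
With Db in the bass the chord is in second inversion, so the figured bass is 43.

V43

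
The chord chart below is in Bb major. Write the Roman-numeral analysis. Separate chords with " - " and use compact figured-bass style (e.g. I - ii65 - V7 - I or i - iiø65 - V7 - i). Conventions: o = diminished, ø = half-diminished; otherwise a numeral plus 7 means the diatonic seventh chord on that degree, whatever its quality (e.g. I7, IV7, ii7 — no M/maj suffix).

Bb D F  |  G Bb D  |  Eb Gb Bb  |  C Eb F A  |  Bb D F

Bb-D-F: root Bb is the tonic; major triad there is I.
G-Bb-D: root G is the submediant; minor triad there is vi.
Eb-Gb-Bb is non-diatonic — iv, a mixture chord from Bb minor.
C-Eb-F-A: dominant seventh chord on F = scale degree 5 → V43.
Bb-D-F: root Bb is the tonic; major triad there is I.

I - vi - iv - V43 - I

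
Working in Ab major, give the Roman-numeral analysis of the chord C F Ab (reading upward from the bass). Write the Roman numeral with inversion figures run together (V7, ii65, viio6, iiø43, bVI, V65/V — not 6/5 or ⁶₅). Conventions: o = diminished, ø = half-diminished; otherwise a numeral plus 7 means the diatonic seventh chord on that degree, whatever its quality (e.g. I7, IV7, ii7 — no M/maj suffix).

vi64

The pitches F-Ab-C form a minor triad rooted on F.
In Ab major, F is the submediant; the diatonic minor triad there is vi.
With C in the bass the chord is in second inversion, so the figured bass is 64.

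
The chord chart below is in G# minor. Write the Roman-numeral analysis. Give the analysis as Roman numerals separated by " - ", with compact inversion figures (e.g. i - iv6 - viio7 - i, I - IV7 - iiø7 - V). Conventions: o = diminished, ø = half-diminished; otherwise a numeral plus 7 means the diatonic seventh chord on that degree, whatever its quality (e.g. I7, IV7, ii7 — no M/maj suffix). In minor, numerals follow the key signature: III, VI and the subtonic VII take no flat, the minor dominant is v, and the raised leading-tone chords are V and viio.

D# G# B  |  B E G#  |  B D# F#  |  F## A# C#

i64 - VI64 - III - viio

D#-G#-B: minor triad on G# = scale degree 1 → i64.
B-E-G#: major triad on E = scale degree 6 → VI64.
B-D#-F#: root B is the mediant; major triad there is III.
F##-A#-C#: root F## is the leading tone; diminished triad there is viio.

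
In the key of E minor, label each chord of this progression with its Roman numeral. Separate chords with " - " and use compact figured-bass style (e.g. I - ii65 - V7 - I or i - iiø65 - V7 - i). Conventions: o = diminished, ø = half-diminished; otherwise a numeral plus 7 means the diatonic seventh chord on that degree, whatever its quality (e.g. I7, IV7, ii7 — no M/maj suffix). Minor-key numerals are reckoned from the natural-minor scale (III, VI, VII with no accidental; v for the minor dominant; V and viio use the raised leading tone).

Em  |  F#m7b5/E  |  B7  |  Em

i - iiø42 - V7 - i

Em: root E is the tonic; minor triad there is i.
F#m7b5/E has root F#, degree 2 in E minor, so iiø42.
B7 has root B, degree 5 in E minor, so V7.
Em: minor triad on E = scale degree 1 → i.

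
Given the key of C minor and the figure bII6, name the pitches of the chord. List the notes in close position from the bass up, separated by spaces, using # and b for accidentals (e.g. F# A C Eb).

F Ab Db

bII6 is the Neapolitan sixth — a major triad on the lowered second degree, here in its customary first inversion. In C minor that root is Db.
So the chord is Db-F-Ab, a major triad.
The figured bass 6 indicates first inversion, placing the third (F) in the bass: F-Ab-Db.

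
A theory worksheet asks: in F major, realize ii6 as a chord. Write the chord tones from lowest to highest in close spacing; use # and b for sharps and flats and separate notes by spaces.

The numeral's case and figure indicate a minor triad. In F major its root, the supertonic, is G.
Stacking thirds from G gives G-Bb-D.
With the 6 figure the chord is in first inversion; from the bass Bb upward in close position it reads Bb-D-G.

Bb D G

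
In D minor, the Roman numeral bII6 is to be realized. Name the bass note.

G

bII in D minor has root Eb; the chord is Eb-G-Bb.
The figure 6 means first inversion — the third is in the bass.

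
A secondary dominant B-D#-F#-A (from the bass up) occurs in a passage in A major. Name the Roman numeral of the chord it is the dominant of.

V

The chord is a dominant seventh chord on B.
A dominant resolves down a perfect fifth: B → E. In A major, E is scale degree 5, i.e. V.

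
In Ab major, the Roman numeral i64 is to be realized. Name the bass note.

Eb

i in Ab major has root Ab; the chord is Ab-Cb-Eb.
The figure 64 means second inversion — the fifth is in the bass.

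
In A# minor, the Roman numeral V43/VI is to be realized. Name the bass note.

G#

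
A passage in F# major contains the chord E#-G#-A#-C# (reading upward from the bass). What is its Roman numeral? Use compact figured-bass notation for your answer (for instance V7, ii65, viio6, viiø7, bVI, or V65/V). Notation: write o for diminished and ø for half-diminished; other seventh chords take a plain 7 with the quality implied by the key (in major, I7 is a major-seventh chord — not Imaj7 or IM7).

Stacked in thirds the chord is A#-C#-E#-G#: a minor seventh chord on A#.
A# is scale degree 3 in F# major, and a minor seventh chord on that degree is written iii7.
With E# in the bass the chord is in second inversion, so the figured bass is 43.

iii43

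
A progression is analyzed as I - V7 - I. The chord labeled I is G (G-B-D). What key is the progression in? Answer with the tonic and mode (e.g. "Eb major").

G major

I is given as G-B-D — a major triad with root G.
If G is scale degree 1 and the mode makes that degree carry a major triad, the tonic is G and the mode is major.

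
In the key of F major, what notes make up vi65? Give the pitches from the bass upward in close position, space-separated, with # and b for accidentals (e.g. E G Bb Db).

F A C D

In F major, the submediant is D, and the diatonic chord built there is a minor seventh chord.
Stacking thirds from D gives D-F-A-C.
With the 65 figure the chord is in first inversion; from the bass F upward in close position it reads F-A-C-D.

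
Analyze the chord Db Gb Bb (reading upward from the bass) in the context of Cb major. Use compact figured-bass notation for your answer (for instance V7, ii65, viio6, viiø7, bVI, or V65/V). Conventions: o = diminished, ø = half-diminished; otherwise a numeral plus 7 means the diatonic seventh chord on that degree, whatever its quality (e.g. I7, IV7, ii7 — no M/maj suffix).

Stacked in thirds the chord is Gb-Bb-Db: a major triad on Gb.
Gb is scale degree 5 in Cb major, and a major triad on that degree is written V.
With Db in the bass the chord is in second inversion, so the figured bass is 64.

V64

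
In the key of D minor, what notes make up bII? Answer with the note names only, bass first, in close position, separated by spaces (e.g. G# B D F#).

Eb G Bb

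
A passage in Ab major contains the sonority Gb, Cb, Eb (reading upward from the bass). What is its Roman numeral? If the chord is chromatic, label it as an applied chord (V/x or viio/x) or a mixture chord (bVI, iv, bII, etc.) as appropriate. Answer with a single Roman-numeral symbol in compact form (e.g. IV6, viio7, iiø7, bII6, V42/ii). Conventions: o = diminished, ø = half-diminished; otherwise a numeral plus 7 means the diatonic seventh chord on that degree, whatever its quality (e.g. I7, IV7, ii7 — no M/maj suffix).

The pitches Cb-Eb-Gb form a major triad rooted on Cb.
Cb is the lowered third degree of Ab major (diatonic 3 would be C). This is a major triad on the lowered third degree, borrowed from the parallel minor.
With Gb in the bass the chord is in second inversion, so the figured bass is 64.

bIII64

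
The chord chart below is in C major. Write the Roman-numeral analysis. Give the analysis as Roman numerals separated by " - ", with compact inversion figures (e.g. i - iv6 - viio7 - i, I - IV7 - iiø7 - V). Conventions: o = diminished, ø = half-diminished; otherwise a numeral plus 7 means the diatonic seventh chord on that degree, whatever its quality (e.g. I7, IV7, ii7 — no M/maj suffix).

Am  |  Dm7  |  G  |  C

Am: minor triad on A = scale degree 6 → vi.
Dm7: root D is the supertonic; minor seventh chord there is ii7.
G: major triad on G = scale degree 5 → V.
C: root C is the tonic; major triad there is I.

vi - ii7 - V - I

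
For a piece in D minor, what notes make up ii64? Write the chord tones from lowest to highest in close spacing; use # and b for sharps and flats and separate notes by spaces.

B E G

Scale degree 2 in D minor is E; here the chord built on it is altered to a minor triad. ii64 is the minor supertonic, borrowed from the parallel major (the Dorian ii).
So the chord is E-G-B, a minor triad.
With the 64 figure the chord is in second inversion; from the bass B upward in close position it reads B-E-G.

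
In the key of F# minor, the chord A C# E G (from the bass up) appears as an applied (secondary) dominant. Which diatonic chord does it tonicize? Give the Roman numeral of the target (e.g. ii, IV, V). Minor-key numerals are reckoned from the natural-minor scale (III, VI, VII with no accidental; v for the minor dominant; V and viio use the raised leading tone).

VI

The chord is a dominant seventh chord on A.
A dominant resolves down a perfect fifth: A → D. In F# minor, D is scale degree 6, i.e. VI.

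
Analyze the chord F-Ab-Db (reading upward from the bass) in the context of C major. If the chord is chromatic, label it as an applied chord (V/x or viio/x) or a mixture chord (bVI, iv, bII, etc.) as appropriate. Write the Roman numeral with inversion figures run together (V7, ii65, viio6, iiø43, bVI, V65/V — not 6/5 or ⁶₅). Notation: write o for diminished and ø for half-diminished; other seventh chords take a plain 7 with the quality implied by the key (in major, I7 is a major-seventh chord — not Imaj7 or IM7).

The pitches Db-F-Ab form a major triad rooted on Db.
Db is the lowered second degree of C major (diatonic 2 would be D). This is the Neapolitan sixth — a major triad on the lowered second degree, here in its customary first inversion.
With F in the bass the chord is in first inversion, so the figured bass is 6.

bII6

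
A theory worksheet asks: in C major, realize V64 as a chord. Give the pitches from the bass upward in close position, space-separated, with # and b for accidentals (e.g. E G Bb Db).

D G B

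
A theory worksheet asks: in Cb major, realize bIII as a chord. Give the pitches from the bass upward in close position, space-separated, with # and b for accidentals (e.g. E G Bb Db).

Scale degree 3 in Cb major is Eb; lowering it a half step gives Ebb. bIII is a major triad on the lowered third degree, borrowed from the parallel minor.
So the chord is Ebb-Gb-Bbb, a major triad.

Ebb Gb Bbb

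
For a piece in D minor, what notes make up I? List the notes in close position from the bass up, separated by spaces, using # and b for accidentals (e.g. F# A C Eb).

D F# A

Scale degree 1 in D minor is D; here the chord built on it is altered to a major triad. I is the major tonic (Picardy third), borrowed from the parallel major.
So the chord is D-F#-A, a major triad.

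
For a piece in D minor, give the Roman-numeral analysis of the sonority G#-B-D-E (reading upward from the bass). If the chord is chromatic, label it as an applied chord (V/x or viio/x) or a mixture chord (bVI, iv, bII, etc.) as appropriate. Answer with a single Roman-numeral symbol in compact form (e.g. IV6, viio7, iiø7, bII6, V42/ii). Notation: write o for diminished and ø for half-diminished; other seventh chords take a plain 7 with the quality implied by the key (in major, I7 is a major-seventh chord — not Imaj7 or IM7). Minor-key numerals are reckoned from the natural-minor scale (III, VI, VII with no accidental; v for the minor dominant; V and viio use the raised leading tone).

V65/V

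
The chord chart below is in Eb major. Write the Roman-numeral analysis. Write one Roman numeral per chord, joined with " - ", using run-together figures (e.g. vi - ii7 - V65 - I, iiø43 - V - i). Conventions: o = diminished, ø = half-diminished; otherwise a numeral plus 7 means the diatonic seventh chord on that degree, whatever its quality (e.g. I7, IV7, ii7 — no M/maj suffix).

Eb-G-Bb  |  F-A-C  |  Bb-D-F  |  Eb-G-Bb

Eb-G-Bb: root Eb is the tonic; major triad there is I.
F-A-C: chromatic; F is V of V, so V/V.
Bb-D-F has root Bb, degree 5 in Eb major, so V.
Eb-G-Bb has root Eb, degree 1 in Eb major, so I.

I - V/V - V - I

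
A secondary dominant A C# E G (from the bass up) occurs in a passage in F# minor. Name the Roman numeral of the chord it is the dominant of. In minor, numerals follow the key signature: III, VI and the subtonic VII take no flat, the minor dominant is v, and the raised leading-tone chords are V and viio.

VI

The chord is a dominant seventh chord on A.
A dominant resolves down a perfect fifth: A → D. In F# minor, D is scale degree 6, i.e. VI.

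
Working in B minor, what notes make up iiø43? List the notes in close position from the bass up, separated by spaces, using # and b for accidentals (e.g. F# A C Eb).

G B C# E

In B minor, the supertonic is C#, and the diatonic chord built there is a half-diminished seventh chord.
That chord is spelled C#-E-G-B.
The figured bass 43 indicates second inversion, placing the fifth (G) in the bass: G-B-C#-E.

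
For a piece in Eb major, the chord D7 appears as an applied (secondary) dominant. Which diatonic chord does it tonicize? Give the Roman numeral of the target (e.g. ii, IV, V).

The chord is a dominant seventh chord on D.
A dominant resolves down a perfect fifth: D → G. In Eb major, G is scale degree 3, i.e. iii.

iii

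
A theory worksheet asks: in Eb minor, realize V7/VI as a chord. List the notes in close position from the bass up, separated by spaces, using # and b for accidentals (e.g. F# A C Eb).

V7/VI is a secondary dominant — the dominant seventh of VI. VI in Eb minor is Cb, so the applied chord's root is Gb, a perfect fifth above.
Building a dominant seventh chord on Gb gives Gb-Bb-Db-Fb.

Gb Bb Db Fb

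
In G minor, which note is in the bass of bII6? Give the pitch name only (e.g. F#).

bII in G minor has root Ab; the chord is Ab-C-Eb.
The figure 6 means first inversion — the third is in the bass.

C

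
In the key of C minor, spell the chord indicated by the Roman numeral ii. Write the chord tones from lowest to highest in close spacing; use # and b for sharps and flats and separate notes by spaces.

D F A

Scale degree 2 in C minor is D; here the chord built on it is altered to a minor triad. ii is the minor supertonic, borrowed from the parallel major (the Dorian ii).
So the chord is D-F-A, a minor triad.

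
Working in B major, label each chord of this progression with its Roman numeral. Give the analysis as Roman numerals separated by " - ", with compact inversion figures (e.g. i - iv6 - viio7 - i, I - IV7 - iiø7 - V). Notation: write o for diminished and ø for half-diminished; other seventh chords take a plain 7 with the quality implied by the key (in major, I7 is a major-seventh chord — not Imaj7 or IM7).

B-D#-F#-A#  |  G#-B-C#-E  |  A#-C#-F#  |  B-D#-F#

I7 - ii43 - V6 - I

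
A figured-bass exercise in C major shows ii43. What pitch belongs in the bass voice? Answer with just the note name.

ii in C major has root D; the chord is D-F-A-C.
The figure 43 means second inversion — the fifth is in the bass.

A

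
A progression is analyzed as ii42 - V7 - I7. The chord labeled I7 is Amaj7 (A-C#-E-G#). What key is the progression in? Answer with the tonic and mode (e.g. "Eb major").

A major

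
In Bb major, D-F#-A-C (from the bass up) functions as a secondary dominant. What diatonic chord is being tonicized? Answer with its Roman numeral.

The chord is a dominant seventh chord on D.
A dominant resolves down a perfect fifth: D → G. In Bb major, G is scale degree 6, i.e. vi.

vi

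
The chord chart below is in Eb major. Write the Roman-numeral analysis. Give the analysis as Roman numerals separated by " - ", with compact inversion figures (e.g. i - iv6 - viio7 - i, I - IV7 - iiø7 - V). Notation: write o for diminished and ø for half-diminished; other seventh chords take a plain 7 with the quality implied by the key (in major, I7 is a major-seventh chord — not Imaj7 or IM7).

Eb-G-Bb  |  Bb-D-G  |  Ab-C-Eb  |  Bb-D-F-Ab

Eb-G-Bb: major triad on Eb = scale degree 1 → I.
Bb-D-G: minor triad on G = scale degree 3 → iii6.
Ab-C-Eb has root Ab, degree 4 in Eb major, so IV.
Bb-D-F-Ab: dominant seventh chord on Bb = scale degree 5 → V7.

I - iii6 - IV - V7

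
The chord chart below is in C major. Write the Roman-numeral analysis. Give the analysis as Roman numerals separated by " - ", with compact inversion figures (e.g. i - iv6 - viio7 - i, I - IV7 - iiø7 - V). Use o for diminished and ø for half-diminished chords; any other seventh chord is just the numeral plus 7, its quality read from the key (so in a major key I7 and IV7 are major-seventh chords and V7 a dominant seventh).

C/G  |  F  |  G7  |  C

C/G: root C is the tonic; major triad there is I64.
F: major triad on F = scale degree 4 → IV.
G7: dominant seventh chord on G = scale degree 5 → V7.
C: root C is the tonic; major triad there is I.

I64 - IV - V7 - I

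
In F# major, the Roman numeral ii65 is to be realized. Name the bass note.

B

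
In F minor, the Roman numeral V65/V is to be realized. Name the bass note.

The applied chord V65/V is rooted on G: G-B-D-F.
The figure 65 means first inversion — the third is in the bass.

B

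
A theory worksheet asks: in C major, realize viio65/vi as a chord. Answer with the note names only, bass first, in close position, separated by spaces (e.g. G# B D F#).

B D F G#

The slash marks an applied leading-tone chord: viio of vi. In C major, vi is A, so the leading tone to it is G#, a half step below.
Building a fully diminished seventh chord on G# gives G#-B-D-F.
With the 65 figure the chord is in first inversion; from the bass B upward in close position it reads B-D-F-G#.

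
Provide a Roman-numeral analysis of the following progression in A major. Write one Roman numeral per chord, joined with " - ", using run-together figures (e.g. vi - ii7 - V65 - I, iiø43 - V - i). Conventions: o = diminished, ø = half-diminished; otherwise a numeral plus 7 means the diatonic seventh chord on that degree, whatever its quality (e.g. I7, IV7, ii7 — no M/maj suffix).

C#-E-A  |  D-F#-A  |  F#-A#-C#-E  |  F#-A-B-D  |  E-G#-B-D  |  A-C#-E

C#-E-A: root A is the tonic; major triad there is I6.
D-F#-A: major triad on D = scale degree 4 → IV.
F#-A#-C#-E: a dominant seventh chord on F#, the applied dominant of ii → V7/ii.
F#-A-B-D has root B, degree 2 in A major, so ii43.
E-G#-B-D: dominant seventh chord on E = scale degree 5 → V7.
A-C#-E: root A is the tonic; major triad there is I.

I6 - IV - V7/ii - ii43 - V7 - I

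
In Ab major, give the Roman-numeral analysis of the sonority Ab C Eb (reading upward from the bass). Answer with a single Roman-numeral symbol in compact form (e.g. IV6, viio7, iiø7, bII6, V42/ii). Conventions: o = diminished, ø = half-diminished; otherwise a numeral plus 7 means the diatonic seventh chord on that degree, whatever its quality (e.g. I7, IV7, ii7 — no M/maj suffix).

I

The pitches Ab-C-Eb form a major triad rooted on Ab.
In Ab major, Ab is the tonic; the diatonic major triad there is I.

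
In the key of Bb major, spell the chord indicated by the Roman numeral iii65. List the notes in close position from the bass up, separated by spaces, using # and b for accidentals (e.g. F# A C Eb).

F A C D

The numeral's case and figure indicate a minor seventh chord. In Bb major its root, the mediant, is D.
Stacking thirds from D gives D-F-A-C.
The figured bass 65 indicates first inversion, placing the third (F) in the bass: F-A-C-D.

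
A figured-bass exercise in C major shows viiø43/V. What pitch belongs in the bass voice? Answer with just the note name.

C

The applied chord viiø43/V is rooted on F#: F#-A-C-E.
The figure 43 means second inversion — the fifth is in the bass.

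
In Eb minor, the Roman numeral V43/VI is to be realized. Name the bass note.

Db

The applied chord V43/VI is rooted on Gb: Gb-Bb-Db-Fb.
The figure 43 means second inversion — the fifth is in the bass.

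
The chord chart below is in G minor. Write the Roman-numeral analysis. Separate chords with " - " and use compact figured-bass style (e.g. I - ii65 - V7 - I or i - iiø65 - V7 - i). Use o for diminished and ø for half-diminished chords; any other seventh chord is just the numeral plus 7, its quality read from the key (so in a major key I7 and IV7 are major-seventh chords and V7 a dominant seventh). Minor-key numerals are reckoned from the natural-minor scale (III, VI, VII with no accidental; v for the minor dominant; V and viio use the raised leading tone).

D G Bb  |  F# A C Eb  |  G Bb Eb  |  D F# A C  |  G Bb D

D-G-Bb: root G is the tonic; minor triad there is i64.
F#-A-C-Eb has root F#, degree 7 in G minor, so viio7.
G-Bb-Eb: root Eb is the submediant; major triad there is VI6.
D-F#-A-C: root D is the dominant; dominant seventh chord there is V7.
G-Bb-D: minor triad on G = scale degree 1 → i.

i64 - viio7 - VI6 - V7 - i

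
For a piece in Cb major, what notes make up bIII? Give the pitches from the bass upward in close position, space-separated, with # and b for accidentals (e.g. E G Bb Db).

Ebb Gb Bbb

bIII is a major triad on the lowered third degree, borrowed from the parallel minor. In Cb major that root is Ebb.
So the chord is Ebb-Gb-Bbb.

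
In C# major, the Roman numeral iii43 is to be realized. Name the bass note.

B#

iii in C# major has root E#; the chord is E#-G#-B#-D#.
The figure 43 means second inversion — the fifth is in the bass.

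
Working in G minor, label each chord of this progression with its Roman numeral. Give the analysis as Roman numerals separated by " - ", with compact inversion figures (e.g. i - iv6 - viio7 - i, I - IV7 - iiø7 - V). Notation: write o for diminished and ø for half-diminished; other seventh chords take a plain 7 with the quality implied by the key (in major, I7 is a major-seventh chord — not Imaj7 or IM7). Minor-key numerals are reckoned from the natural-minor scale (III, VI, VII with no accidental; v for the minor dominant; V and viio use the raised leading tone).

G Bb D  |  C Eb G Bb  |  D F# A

G-Bb-D has root G, degree 1 in G minor, so i.
C-Eb-G-Bb: minor seventh chord on C = scale degree 4 → iv7.
D-F#-A: root D is the dominant; major triad there is V.

i - iv7 - V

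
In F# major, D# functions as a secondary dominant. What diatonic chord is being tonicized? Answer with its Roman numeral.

ii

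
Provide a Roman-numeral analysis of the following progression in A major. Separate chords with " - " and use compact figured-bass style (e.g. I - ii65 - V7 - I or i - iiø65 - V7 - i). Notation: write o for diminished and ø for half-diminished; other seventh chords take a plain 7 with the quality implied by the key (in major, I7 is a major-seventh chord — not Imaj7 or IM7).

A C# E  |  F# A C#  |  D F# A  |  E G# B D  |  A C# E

A-C#-E has root A, degree 1 in A major, so I.
F#-A-C# has root F#, degree 6 in A major, so vi.
D-F#-A: root D is the subdominant; major triad there is IV.
E-G#-B-D has root E, degree 5 in A major, so V7.
A-C#-E: major triad on A = scale degree 1 → I.

I - vi - IV - V7 - I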